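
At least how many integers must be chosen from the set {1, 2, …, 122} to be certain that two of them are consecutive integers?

Partition {1, …, 122} into 61 pairs: {1,2}, {3,4}, …, {121,122}.
Choosing 61 integers — say the 61 even numbers 2, 4, …, 122 — takes one from each pair and avoids the property.
Choosing 62 forces two into the same pair by pigeonhole, and those are consecutive. So 62.

62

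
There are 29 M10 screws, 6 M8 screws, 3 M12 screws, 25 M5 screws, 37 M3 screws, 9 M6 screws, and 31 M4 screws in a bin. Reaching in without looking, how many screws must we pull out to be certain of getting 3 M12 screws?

The worst case draws every non-M12 screw first: 29 + 6 + 25 + 37 + 9 + 31 = 137.
The next 3 draws are then forced to be M12, giving 137 + 3 = 140.

140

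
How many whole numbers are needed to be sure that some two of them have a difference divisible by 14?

Two integers differ by a multiple of 14 exactly when they share a remainder mod 14.
There are 14 residue classes mod 14, so 14 integers can all lie in distinct classes.
One more integer must repeat a residue, giving a difference divisible by 14. So n = 14 + 1 = 15.

15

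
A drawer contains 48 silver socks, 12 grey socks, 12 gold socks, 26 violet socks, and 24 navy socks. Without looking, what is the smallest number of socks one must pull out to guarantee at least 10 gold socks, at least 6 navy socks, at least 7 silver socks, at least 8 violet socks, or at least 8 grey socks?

35

The worst case stops just short of every target: 6 silver, 7 grey, 9 gold, 7 violet, 5 navy — 6 + 7 + 9 + 7 + 5 = 34 socks.
One more sock must push some color to its target, so 34 + 1 = 35.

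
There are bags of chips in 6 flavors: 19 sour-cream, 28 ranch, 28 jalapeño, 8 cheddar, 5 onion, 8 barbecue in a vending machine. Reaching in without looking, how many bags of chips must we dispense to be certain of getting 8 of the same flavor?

41

In the worst case we take at most 7 of each flavor, but all 5 onion (fewer than 7), giving 7 + 7 + 7 + 7 + 5 + 7 = 40.
One more bag of chips then forces some flavor to 8, so 40 + 1 = 41.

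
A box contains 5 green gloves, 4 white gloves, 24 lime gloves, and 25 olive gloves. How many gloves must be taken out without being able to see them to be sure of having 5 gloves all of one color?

17

Treat the 4 colors as pigeonholes.
The worst case takes 4 gloves of each color without reaching 5 of any: 4 × 4 = 16.
The next glove must bring some color to 5, so 16 + 1 = 17.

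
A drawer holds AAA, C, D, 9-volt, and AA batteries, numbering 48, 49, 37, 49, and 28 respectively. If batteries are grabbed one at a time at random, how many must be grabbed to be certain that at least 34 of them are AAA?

The worst case draws every non-AAA battery first: 49 + 37 + 49 + 28 = 163.
The next 34 draws are then forced to be AAA, giving 163 + 34 = 197.

197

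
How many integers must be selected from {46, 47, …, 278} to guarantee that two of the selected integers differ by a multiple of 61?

Use the pigeonhole principle on residue classes: group the integers by remainder mod 61; there are 61 residue classes, each nonempty in this range.
Choosing one from each class (61 integers) avoids any shared remainder.
One more choice must repeat a class, so two differ by a multiple of 61. Hence 61 + 1 = 62.

62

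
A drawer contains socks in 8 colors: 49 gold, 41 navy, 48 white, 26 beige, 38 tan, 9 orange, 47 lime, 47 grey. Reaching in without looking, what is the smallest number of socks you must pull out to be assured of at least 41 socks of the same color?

In the worst case we take at most 40 of each color, but all 26 beige, all 38 tan, and all 9 orange (fewer than 40), giving 40 + 40 + 40 + 26 + 38 + 9 + 40 + 40 = 273.
One more sock then forces some color to 41, so 273 + 1 = 274.

274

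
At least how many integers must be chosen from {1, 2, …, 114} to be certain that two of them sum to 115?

Partition {1, …, 114} into 57 pairs: {1,114}, {2,113}, …, {57,58}.
Choosing 57 integers — say the integers 1 through 57 — takes one from each pair and avoids the property.
Choosing 58 forces two into the same pair by pigeonhole, and those sum to 115. So 58.

58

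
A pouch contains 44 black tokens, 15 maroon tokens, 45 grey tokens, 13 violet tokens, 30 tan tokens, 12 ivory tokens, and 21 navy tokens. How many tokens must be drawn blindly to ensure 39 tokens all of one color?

168

Treat the 7 colors as pigeonholes.
In the worst case we take at most 38 of each color, but all 15 maroon, all 13 violet, all 30 tan, all 12 ivory, and all 21 navy (fewer than 38), giving 38 + 15 + 38 + 13 + 30 + 12 + 21 = 167.
One more token then forces some color to 39, so 167 + 1 = 168.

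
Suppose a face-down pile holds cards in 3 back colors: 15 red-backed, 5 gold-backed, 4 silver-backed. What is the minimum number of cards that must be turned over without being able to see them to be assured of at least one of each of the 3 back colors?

The hardest back color to obtain is silver-backed: we could draw every other card first — 24 − 4 = 20 cards — without a single silver-backed one.
The next draw must be silver-backed, so 20 + 1 = 21.

21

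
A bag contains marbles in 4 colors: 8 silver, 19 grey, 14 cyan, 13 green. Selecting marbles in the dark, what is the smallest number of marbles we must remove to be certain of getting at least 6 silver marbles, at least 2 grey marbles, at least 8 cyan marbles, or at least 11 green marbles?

Each of the 4 colors has its own threshold; avoid all of them simultaneously.
The worst case stops just short of every target: 5 silver, 1 grey, 7 cyan, 10 green — 5 + 1 + 7 + 10 = 23 marbles.
One more marble must push some color to its target, so 23 + 1 = 24.

24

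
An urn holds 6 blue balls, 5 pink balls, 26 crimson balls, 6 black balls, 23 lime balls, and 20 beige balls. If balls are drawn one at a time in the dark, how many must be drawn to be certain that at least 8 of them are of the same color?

39

In the worst case we take at most 7 of each color, but all 6 blue, all 5 pink, and all 6 black (fewer than 7), giving 6 + 5 + 7 + 6 + 7 + 7 = 38.
One more ball then forces some color to 8, so 38 + 1 = 39.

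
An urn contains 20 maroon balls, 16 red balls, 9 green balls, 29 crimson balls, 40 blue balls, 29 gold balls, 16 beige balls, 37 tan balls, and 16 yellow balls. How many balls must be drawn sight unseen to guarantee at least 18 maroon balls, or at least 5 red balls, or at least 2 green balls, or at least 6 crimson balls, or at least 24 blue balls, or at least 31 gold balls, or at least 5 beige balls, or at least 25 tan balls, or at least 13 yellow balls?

120

Each of the 9 colors has its own threshold; avoid all of them simultaneously.
The worst case stops just short of every target: 17 maroon, 4 red, 1 green, 5 crimson, 23 blue, all 29 gold, 4 beige, 24 tan, 12 yellow — 17 + 4 + 1 + 5 + 23 + 29 + 4 + 24 + 12 = 119 balls.
One more ball must push some color to its target, so 119 + 1 = 120.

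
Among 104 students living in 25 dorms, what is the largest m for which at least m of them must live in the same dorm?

5

If each of the 25 dorms held at most 4, the total would be at most 25 × 4 = 100 < 104, a contradiction.
So at least one holds ⌈104/25⌉ = 5.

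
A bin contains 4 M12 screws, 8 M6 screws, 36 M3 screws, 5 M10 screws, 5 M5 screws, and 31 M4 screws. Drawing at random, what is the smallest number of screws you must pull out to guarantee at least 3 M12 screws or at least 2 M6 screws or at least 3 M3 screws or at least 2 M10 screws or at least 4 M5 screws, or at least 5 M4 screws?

The worst case stops just short of every target: 2 M12, 1 M6, 2 M3, 1 M10, 3 M5, 4 M4 — 2 + 1 + 2 + 1 + 3 + 4 = 13 screws.
One more screw must push some size to its target, so 13 + 1 = 14.

14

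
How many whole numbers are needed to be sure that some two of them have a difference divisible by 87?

88

Two integers differ by a multiple of 87 exactly when they share a remainder mod 87.
There are 87 residue classes mod 87, so 87 integers can all lie in distinct classes.
One more integer must repeat a residue, giving a difference divisible by 87. So n = 87 + 1 = 88.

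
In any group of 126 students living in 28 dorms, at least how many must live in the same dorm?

If each of the 28 dorms held at most 4, the total would be at most 28 × 4 = 112 < 126, a contradiction.
So at least one holds ⌈126/28⌉ = 5.

5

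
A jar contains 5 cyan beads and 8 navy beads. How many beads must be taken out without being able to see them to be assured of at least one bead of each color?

9

The hardest color to obtain is cyan: we could draw every other bead first — 13 − 5 = 8 beads — without a single cyan one.
The next draw must be cyan, so 8 + 1 = 9.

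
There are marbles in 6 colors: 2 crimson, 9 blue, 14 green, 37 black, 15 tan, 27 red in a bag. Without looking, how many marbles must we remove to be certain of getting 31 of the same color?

Treat the 6 colors as pigeonholes.
In the worst case we take at most 30 of each color, but all 2 crimson, all 9 blue, all 14 green, all 15 tan, and all 27 red (fewer than 30), giving 2 + 9 + 14 + 30 + 15 + 27 = 97.
One more marble then forces some color to 31, so 97 + 1 = 98.

98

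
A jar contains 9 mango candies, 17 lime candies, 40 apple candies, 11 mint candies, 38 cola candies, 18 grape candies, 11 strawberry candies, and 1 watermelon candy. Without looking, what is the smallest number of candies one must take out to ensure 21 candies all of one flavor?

In the worst case we take at most 20 of each flavor, but all 9 mango, all 17 lime, all 11 mint, all 18 grape, all 11 strawberry, and all 1 watermelon (fewer than 20), giving 9 + 17 + 20 + 11 + 20 + 18 + 11 + 1 = 107.
One more candy then forces some flavor to 21, so 107 + 1 = 108.

108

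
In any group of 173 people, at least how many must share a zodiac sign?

15

If each of the 12 zodiac signs held at most 14, the total would be at most 12 × 14 = 168 < 173, a contradiction.
So at least one holds ⌈173/12⌉ = 15.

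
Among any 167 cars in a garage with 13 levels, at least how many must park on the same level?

13

The 167 cars fall into 13 levels.
If each of the 13 levels held at most 12, the total would be at most 13 × 12 = 156 < 167, a contradiction.
So at least one holds ⌈167/13⌉ = 13.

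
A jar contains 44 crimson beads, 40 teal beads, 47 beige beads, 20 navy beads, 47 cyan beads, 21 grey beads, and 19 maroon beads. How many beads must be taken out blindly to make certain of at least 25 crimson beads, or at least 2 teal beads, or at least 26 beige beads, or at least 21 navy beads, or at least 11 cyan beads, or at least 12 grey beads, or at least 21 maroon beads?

111

The worst case stops just short of every target: 24 crimson, 1 teal, 25 beige, 20 navy, 10 cyan, 11 grey, all 19 maroon — 24 + 1 + 25 + 20 + 10 + 11 + 19 = 110 beads.
One more bead must push some color to its target, so 110 + 1 = 111.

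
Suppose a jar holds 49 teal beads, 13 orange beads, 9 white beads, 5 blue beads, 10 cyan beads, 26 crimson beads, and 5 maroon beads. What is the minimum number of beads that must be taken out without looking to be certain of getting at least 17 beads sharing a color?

75

Treat the 7 colors as pigeonholes.
In the worst case we take at most 16 of each color, but all 13 orange, all 9 white, all 5 blue, all 10 cyan, and all 5 maroon (fewer than 16), giving 16 + 13 + 9 + 5 + 10 + 16 + 5 = 74.
One more bead then forces some color to 17, so 74 + 1 = 75.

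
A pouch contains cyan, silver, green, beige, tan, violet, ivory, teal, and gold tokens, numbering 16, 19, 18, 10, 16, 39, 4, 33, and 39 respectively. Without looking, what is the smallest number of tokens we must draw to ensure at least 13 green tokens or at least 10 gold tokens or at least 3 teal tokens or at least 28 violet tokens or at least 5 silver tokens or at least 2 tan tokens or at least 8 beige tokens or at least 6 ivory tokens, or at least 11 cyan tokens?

77

The worst case stops just short of every target: 10 cyan, 4 silver, 12 green, 7 beige, 1 tan, 27 violet, all 4 ivory, 2 teal, 9 gold — 10 + 4 + 12 + 7 + 1 + 27 + 4 + 2 + 9 = 76 tokens.
One more token must push some color to its target, so 76 + 1 = 77.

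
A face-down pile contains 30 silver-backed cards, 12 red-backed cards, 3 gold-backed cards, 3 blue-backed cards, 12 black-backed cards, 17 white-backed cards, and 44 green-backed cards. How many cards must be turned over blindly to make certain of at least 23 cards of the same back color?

In the worst case we take at most 22 of each back color, but all 12 red-backed, all 3 gold-backed, all 3 blue-backed, all 12 black-backed, and all 17 white-backed (fewer than 22), giving 22 + 12 + 3 + 3 + 12 + 17 + 22 = 91.
One more card then forces some back color to 23, so 91 + 1 = 92.

92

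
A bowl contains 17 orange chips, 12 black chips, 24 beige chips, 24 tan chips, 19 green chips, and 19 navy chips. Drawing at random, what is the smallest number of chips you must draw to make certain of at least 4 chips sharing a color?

The worst case takes 3 chips of each color without reaching 4 of any: 6 × 3 = 18.
The next chip must bring some color to 4, so 18 + 1 = 19.

19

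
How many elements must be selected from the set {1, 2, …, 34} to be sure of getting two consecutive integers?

Partition {1, …, 34} into 17 pairs: {1,2}, {3,4}, …, {33,34}.
Choosing 17 integers — say the 17 even numbers 2, 4, …, 34 — takes one from each pair and avoids the property.
Choosing 18 forces two into the same pair by pigeonhole, and those are consecutive. So 18.

18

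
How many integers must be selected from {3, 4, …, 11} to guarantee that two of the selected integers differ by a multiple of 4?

5

Use the pigeonhole principle on residue classes: group the integers by remainder mod 4; there are 4 residue classes, each nonempty in this range.
Choosing one from each class (4 integers) avoids any shared remainder.
One more choice must repeat a class, so two differ by a multiple of 4. Hence 4 + 1 = 5.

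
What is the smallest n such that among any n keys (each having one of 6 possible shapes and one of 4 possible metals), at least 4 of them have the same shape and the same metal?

73

There are 6 × 4 = 24 (shape, metal) combinations acting as pigeonholes.
With 24 × 3 = 72 keys we could place exactly 3 in each, with no (shape, metal) pair reaching 4.
One more forces some (shape, metal) pair to hold 4, so 72 + 1 = 73.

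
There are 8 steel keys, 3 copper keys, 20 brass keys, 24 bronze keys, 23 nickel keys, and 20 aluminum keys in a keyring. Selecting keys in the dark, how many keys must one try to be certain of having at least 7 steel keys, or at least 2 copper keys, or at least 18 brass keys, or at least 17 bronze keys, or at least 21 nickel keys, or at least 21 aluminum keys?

Each of the 6 types has its own threshold; avoid all of them simultaneously.
The worst case stops just short of every target: 6 steel, 1 copper, 17 brass, 16 bronze, 20 nickel, 20 aluminum — 6 + 1 + 17 + 16 + 20 + 20 = 80 keys.
One more key must push some type to its target, so 80 + 1 = 81.

81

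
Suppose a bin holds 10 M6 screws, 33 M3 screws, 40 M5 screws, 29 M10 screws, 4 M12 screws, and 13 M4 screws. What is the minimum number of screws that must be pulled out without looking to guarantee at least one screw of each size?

The hardest size to obtain is M12: we could draw every other screw first — 129 − 4 = 125 screws — without a single M12 one.
The next draw must be M12, so 125 + 1 = 126.

126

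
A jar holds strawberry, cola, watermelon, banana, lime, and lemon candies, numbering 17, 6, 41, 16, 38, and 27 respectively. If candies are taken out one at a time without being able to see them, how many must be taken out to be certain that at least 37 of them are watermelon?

141

The worst case draws every non-watermelon candy first: 17 + 6 + 16 + 38 + 27 = 104.
The next 37 draws are then forced to be watermelon, giving 104 + 37 = 141.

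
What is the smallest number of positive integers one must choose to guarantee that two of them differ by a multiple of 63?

64

Two integers differ by a multiple of 63 exactly when they share a remainder mod 63.
There are 63 residue classes mod 63, so 63 integers can all lie in distinct classes.
One more integer must repeat a residue, giving a difference divisible by 63. So n = 63 + 1 = 64.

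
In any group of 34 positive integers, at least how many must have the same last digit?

4

The 34 positive integers fall into 10 possible last digits.
If each of the 10 possible last digits held at most 3, the total would be at most 10 × 3 = 30 < 34, a contradiction.
So at least one holds ⌈34/10⌉ = 4.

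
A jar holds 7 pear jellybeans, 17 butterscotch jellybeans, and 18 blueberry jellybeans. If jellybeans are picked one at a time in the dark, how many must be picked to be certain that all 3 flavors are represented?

The hardest flavor to obtain is pear: we could draw every other jellybean first — 42 − 7 = 35 jellybeans — without a single pear one.
The next draw must be pear, so 35 + 1 = 36.

36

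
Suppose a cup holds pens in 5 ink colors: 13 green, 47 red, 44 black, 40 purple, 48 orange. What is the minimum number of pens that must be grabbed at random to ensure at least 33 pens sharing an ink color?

142

In the worst case we take at most 32 of each ink color, but all 13 green (fewer than 32), giving 13 + 32 + 32 + 32 + 32 = 141.
One more pen then forces some ink color to 33, so 141 + 1 = 142.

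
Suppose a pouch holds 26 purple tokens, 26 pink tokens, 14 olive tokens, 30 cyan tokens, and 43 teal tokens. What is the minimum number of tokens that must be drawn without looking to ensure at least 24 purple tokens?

The worst case draws every non-purple token first: 26 + 14 + 30 + 43 = 113.
The next 24 draws are then forced to be purple, giving 113 + 24 = 137.

137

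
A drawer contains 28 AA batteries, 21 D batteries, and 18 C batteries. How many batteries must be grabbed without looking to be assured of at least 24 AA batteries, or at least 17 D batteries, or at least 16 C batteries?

55

Each of the 3 types has its own threshold; avoid all of them simultaneously.
The worst case stops just short of every target: 23 AA, 16 D, 15 C — 23 + 16 + 15 = 54 batteries.
One more battery must push some type to its target, so 54 + 1 = 55.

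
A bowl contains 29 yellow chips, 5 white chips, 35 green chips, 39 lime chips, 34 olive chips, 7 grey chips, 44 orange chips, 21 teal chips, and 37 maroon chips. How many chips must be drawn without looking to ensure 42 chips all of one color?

Treat the 9 colors as pigeonholes.
In the worst case we take at most 41 of each color, but all 29 yellow, all 5 white, all 35 green, all 39 lime, all 34 olive, all 7 grey, all 21 teal, and all 37 maroon (fewer than 41), giving 29 + 5 + 35 + 39 + 34 + 7 + 41 + 21 + 37 = 248.
One more chip then forces some color to 42, so 248 + 1 = 249.

249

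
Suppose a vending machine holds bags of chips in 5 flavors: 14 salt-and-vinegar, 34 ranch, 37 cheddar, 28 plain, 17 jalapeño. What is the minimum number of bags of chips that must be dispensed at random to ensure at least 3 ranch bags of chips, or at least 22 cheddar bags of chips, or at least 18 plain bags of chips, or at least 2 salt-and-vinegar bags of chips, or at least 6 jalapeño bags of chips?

47

The worst case stops just short of every target: 1 salt-and-vinegar, 2 ranch, 21 cheddar, 17 plain, 5 jalapeño — 1 + 2 + 21 + 17 + 5 = 46 bags of chips.
One more bag of chips must push some flavor to its target, so 46 + 1 = 47.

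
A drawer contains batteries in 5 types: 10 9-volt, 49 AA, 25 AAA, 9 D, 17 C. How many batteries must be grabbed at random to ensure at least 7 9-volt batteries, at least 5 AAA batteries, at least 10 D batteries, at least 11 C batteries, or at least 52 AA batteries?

79

Each of the 5 types has its own threshold; avoid all of them simultaneously.
The worst case stops just short of every target: 6 9-volt, all 49 AA, 4 AAA, 9 D, 10 C — 6 + 49 + 4 + 9 + 10 = 78 batteries.
One more battery must push some type to its target, so 78 + 1 = 79.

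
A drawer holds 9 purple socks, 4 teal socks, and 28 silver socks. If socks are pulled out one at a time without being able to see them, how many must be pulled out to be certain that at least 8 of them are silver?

21

The worst case draws every non-silver sock first: 9 + 4 = 13.
The next 8 draws are then forced to be silver, giving 13 + 8 = 21.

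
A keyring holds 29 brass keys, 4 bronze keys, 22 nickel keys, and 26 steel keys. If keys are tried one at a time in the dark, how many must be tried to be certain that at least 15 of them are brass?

To avoid brass keys as long as possible, exhaust the other 3 types first.
The worst case draws every non-brass key first: 4 + 22 + 26 = 52.
The next 15 draws are then forced to be brass, giving 52 + 15 = 67.

67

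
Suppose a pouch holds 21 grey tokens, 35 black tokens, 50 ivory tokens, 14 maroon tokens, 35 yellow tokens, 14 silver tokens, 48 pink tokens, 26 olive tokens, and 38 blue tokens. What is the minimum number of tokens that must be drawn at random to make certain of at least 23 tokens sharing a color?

In the worst case we take at most 22 of each color, but all 21 grey, all 14 maroon, and all 14 silver (fewer than 22), giving 21 + 22 + 22 + 14 + 22 + 14 + 22 + 22 + 22 = 181.
One more token then forces some color to 23, so 181 + 1 = 182.

182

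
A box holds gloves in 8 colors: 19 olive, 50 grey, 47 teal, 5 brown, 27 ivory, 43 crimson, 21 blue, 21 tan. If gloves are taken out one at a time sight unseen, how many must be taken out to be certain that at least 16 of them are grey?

The worst case draws every non-grey glove first: 19 + 47 + 5 + 27 + 43 + 21 + 21 = 183.
The next 16 draws are then forced to be grey, giving 183 + 16 = 199.

199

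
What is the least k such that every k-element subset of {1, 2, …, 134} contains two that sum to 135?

68

Partition {1, …, 134} into 67 pairs: {1,134}, {2,133}, …, {67,68}.
Choosing 67 integers — say the integers 1 through 67 — takes one from each pair and avoids the property.
Choosing 68 forces two into the same pair by pigeonhole, and those sum to 135. So 68.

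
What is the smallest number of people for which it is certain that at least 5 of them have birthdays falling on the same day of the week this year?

There are 7 days of the week acting as pigeonholes.
With 7 × 4 = 28 people we could place exactly 4 in each, with no class reaching 5.
One more forces some class to hold 5, so 28 + 1 = 29.

29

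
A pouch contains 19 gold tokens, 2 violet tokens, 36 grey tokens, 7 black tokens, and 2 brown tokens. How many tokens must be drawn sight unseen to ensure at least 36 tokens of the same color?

Treat the 5 colors as pigeonholes.
In the worst case we take at most 35 of each color, but all 19 gold, all 2 violet, all 7 black, and all 2 brown (fewer than 35), giving 19 + 2 + 35 + 7 + 2 = 65.
One more token then forces some color to 36, so 65 + 1 = 66.

66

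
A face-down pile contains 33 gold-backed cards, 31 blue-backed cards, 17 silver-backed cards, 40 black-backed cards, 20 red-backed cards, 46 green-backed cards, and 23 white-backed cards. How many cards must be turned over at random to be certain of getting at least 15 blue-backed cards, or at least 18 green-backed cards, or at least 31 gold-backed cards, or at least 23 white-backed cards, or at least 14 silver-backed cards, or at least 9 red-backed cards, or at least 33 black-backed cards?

Each of the 7 back colors has its own threshold; avoid all of them simultaneously.
The worst case stops just short of every target: 30 gold-backed, 14 blue-backed, 13 silver-backed, 32 black-backed, 8 red-backed, 17 green-backed, 22 white-backed — 30 + 14 + 13 + 32 + 8 + 17 + 22 = 136 cards.
One more card must push some back color to its target, so 136 + 1 = 137.

137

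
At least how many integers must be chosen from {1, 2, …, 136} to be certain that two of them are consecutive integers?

Partition {1, …, 136} into 68 pairs: {1,2}, {3,4}, …, {135,136}.
Choosing 68 integers — say the 68 even numbers 2, 4, …, 136 — takes one from each pair and avoids the property.
Choosing 69 forces two into the same pair by pigeonhole, and those are consecutive. So 69.

69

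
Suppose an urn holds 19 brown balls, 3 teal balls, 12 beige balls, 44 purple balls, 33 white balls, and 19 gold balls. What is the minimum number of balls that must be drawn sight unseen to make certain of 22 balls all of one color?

In the worst case we take at most 21 of each color, but all 19 brown, all 3 teal, all 12 beige, and all 19 gold (fewer than 21), giving 19 + 3 + 12 + 21 + 21 + 19 = 95.
One more ball then forces some color to 22, so 95 + 1 = 96.

96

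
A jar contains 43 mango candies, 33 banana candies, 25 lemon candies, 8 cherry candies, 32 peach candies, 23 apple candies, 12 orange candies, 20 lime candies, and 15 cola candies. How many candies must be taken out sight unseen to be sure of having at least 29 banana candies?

The worst case draws every non-banana candy first: 43 + 25 + 8 + 32 + 23 + 12 + 20 + 15 = 178.
The next 29 draws are then forced to be banana, giving 178 + 29 = 207.

207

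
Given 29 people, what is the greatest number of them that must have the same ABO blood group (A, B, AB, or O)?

There are 4 ABO blood groups, which serve as the pigeonholes.
If each of the 4 ABO blood groups held at most 7, the total would be at most 4 × 7 = 28 < 29, a contradiction.
So at least one holds ⌈29/4⌉ = 8.

8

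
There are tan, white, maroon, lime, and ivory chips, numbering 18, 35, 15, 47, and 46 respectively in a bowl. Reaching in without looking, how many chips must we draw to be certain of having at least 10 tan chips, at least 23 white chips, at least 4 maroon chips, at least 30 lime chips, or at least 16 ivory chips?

The worst case stops just short of every target: 9 tan, 22 white, 3 maroon, 29 lime, 15 ivory — 9 + 22 + 3 + 29 + 15 = 78 chips.
One more chip must push some color to its target, so 78 + 1 = 79.

79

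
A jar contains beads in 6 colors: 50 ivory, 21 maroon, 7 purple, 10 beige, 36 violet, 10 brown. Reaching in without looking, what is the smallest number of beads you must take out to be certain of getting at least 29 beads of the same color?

In the worst case we take at most 28 of each color, but all 21 maroon, all 7 purple, all 10 beige, and all 10 brown (fewer than 28), giving 28 + 21 + 7 + 10 + 28 + 10 = 104.
One more bead then forces some color to 29, so 104 + 1 = 105.

105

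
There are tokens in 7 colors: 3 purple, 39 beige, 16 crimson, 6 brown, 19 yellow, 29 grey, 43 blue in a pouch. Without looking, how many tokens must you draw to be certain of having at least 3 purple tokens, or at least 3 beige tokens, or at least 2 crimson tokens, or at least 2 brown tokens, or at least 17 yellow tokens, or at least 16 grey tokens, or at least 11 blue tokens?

48

The worst case stops just short of every target: 2 purple, 2 beige, 1 crimson, 1 brown, 16 yellow, 15 grey, 10 blue — 2 + 2 + 1 + 1 + 16 + 15 + 10 = 47 tokens.
One more token must push some color to its target, so 47 + 1 = 48.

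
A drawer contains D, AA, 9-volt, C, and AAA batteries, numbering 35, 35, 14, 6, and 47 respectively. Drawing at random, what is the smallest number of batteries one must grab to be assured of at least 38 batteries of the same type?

128

Treat the 5 types as pigeonholes.
In the worst case we take at most 37 of each type, but all 35 D, all 35 AA, all 14 9-volt, and all 6 C (fewer than 37), giving 35 + 35 + 14 + 6 + 37 = 127.
One more battery then forces some type to 38, so 127 + 1 = 128.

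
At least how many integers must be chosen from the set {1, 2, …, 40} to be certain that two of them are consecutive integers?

21

Partition {1, …, 40} into 20 pairs: {1,2}, {3,4}, …, {39,40}.
Choosing 20 integers — say the 20 even numbers 2, 4, …, 40 — takes one from each pair and avoids the property.
Choosing 21 forces two into the same pair by pigeonhole, and those are consecutive. So 21.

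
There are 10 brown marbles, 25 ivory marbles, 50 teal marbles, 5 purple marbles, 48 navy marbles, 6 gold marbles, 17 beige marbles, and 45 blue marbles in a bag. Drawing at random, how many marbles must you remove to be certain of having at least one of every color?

202

The hardest color to obtain is purple: we could draw every other marble first — 206 − 5 = 201 marbles — without a single purple one.
The next draw must be purple, so 201 + 1 = 202.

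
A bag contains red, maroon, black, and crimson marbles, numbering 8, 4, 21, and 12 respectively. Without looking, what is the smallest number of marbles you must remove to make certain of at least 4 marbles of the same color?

13

The worst case takes 3 marbles of each color without reaching 4 of any: 4 × 3 = 12.
The next marble must bring some color to 4, so 12 + 1 = 13.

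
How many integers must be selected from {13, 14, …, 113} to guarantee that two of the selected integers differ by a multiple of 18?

19

Group the integers by remainder mod 18; there are 18 residue classes, each nonempty in this range.
Choosing one from each class (18 integers) avoids any shared remainder.
One more choice must repeat a class, so two differ by a multiple of 18. Hence 18 + 1 = 19.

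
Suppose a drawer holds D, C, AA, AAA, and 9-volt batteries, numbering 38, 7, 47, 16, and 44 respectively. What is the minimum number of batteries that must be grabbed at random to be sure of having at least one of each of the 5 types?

The hardest type to obtain is C: we could draw every other battery first — 152 − 7 = 145 batteries — without a single C one.
The next draw must be C, so 145 + 1 = 146.

146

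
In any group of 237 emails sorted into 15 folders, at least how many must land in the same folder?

16

The 237 emails fall into 15 folders.
If each of the 15 folders held at most 15, the total would be at most 15 × 15 = 225 < 237, a contradiction.
So at least one holds ⌈237/15⌉ = 16.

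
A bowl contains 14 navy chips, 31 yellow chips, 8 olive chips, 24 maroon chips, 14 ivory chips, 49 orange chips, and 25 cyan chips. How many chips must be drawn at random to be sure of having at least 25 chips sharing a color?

133

In the worst case we take at most 24 of each color, but all 14 navy, all 8 olive, and all 14 ivory (fewer than 24), giving 14 + 24 + 8 + 24 + 14 + 24 + 24 = 132.
One more chip then forces some color to 25, so 132 + 1 = 133.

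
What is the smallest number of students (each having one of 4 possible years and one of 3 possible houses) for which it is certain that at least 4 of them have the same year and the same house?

37

There are 4 × 3 = 12 (year, house) combinations acting as pigeonholes.
With 12 × 3 = 36 students we could place exactly 3 in each, with no (year, house) pair reaching 4.
One more forces some (year, house) pair to hold 4, so 36 + 1 = 37.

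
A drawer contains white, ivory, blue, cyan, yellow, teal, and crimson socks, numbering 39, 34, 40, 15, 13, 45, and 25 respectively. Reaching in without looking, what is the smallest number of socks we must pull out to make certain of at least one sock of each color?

The hardest color to obtain is yellow: we could draw every other sock first — 211 − 13 = 198 socks — without a single yellow one.
The next draw must be yellow, so 198 + 1 = 199.

199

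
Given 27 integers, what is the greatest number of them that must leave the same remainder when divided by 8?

4

If each of the 8 residue classes modulo 8 held at most 3, the total would be at most 8 × 3 = 24 < 27, a contradiction.
So at least one holds ⌈27/8⌉ = 4.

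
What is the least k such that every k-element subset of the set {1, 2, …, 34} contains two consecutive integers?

Partition {1, …, 34} into 17 pairs: {1,2}, {3,4}, …, {33,34}.
Choosing 17 integers — say the 17 even numbers 2, 4, …, 34 — takes one from each pair and avoids the property.
Choosing 18 forces two into the same pair by pigeonhole, and those are consecutive. So 18.

18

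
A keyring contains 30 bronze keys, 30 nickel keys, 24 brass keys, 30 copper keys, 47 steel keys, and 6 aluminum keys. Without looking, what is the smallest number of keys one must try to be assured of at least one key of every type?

The hardest type to obtain is aluminum: we could draw every other key first — 167 − 6 = 161 keys — without a single aluminum one.
The next draw must be aluminum, so 161 + 1 = 162.

162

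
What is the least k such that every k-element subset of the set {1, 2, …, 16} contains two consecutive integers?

9

Partition {1, …, 16} into 8 pairs: {1,2}, {3,4}, …, {15,16}.
Choosing 8 integers — say the 8 even numbers 2, 4, …, 16 — takes one from each pair and avoids the property.
Choosing 9 forces two into the same pair by pigeonhole, and those are consecutive. So 9.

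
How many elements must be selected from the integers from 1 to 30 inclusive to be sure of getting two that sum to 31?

16

Partition {1, …, 30} into 15 pairs: {1,30}, {2,29}, …, {15,16}.
Choosing 15 integers — say the integers 1 through 15 — takes one from each pair and avoids the property.
Choosing 16 forces two into the same pair by pigeonhole, and those sum to 31. So 16.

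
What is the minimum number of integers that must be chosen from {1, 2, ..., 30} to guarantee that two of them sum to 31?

16

Partition {1, …, 30} into 15 pairs: {1,30}, {2,29}, …, {15,16}.
Choosing 15 integers — say the integers 1 through 15 — takes one from each pair and avoids the property.
Choosing 16 forces two into the same pair by pigeonhole, and those sum to 31. So 16.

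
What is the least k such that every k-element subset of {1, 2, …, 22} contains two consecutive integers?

12

Partition {1, …, 22} into 11 pairs: {1,2}, {3,4}, …, {21,22}.
Choosing 11 integers — say the 11 even numbers 2, 4, …, 22 — takes one from each pair and avoids the property.
Choosing 12 forces two into the same pair by pigeonhole, and those are consecutive. So 12.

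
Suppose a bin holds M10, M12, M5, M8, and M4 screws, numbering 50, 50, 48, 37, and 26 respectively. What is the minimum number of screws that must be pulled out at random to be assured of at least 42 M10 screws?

203

To avoid M10 screws as long as possible, exhaust the other 4 sizes first.
The worst case draws every non-M10 screw first: 50 + 48 + 37 + 26 = 161.
The next 42 draws are then forced to be M10, giving 161 + 42 = 203.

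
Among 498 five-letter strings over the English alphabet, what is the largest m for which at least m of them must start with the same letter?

The 498 five-letter strings over the English alphabet fall into 26 possible first letters.
If each of the 26 possible first letters held at most 19, the total would be at most 26 × 19 = 494 < 498, a contradiction.
So at least one holds ⌈498/26⌉ = 20.

20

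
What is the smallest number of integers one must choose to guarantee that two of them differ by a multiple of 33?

34

Two integers differ by a multiple of 33 exactly when they share a remainder mod 33.
There are 33 residue classes mod 33, so 33 integers can all lie in distinct classes.
One more integer must repeat a residue, giving a difference divisible by 33. So n = 33 + 1 = 34.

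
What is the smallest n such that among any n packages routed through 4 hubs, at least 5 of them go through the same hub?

17

There are 4 hubs acting as pigeonholes.
With 4 × 4 = 16 packages we could place exactly 4 in each, with no class reaching 5.
One more forces some class to hold 5, so 16 + 1 = 17.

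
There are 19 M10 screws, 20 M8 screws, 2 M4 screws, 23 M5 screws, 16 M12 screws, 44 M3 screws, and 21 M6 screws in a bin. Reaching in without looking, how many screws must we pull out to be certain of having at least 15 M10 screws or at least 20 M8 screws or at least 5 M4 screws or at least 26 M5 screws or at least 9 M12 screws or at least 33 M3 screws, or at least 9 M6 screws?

The worst case stops just short of every target: 14 M10, 19 M8, all 2 M4, all 23 M5, 8 M12, 32 M3, 8 M6 — 14 + 19 + 2 + 23 + 8 + 32 + 8 = 106 screws.
One more screw must push some size to its target, so 106 + 1 = 107.

107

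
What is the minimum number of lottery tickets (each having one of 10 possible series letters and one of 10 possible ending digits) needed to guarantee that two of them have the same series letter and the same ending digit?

There are 10 × 10 = 100 (series letter, ending digit) combinations acting as pigeonholes.
With 100 lottery tickets we could place one in each, avoiding any repeat.
One more forces some (series letter, ending digit) pair to hold 2, so 100 + 1 = 101.

101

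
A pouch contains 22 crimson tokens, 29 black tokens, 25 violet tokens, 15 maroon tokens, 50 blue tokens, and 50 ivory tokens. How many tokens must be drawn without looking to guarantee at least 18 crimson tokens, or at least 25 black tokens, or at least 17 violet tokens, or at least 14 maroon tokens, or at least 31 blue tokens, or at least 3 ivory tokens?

103

Each of the 6 colors has its own threshold; avoid all of them simultaneously.
The worst case stops just short of every target: 17 crimson, 24 black, 16 violet, 13 maroon, 30 blue, 2 ivory — 17 + 24 + 16 + 13 + 30 + 2 = 102 tokens.
One more token must push some color to its target, so 102 + 1 = 103.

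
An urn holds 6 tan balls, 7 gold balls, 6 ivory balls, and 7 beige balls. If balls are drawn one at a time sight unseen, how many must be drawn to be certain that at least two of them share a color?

5

The worst case takes 1 ball of each color without reaching 2 of any: 4 × 1 = 4.
The next ball must bring some color to 2, so 4 + 1 = 5.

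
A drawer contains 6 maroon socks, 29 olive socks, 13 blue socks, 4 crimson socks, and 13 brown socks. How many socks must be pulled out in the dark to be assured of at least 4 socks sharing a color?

Treat the 5 colors as pigeonholes.
The worst case takes 3 socks of each color without reaching 4 of any: 5 × 3 = 15.
The next sock must bring some color to 4, so 15 + 1 = 16.

16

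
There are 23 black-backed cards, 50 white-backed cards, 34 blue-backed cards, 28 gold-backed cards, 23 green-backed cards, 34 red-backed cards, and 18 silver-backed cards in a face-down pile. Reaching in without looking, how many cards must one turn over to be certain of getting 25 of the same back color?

161

In the worst case we take at most 24 of each back color, but all 23 black-backed, all 23 green-backed, and all 18 silver-backed (fewer than 24), giving 23 + 24 + 24 + 24 + 23 + 24 + 18 = 160.
One more card then forces some back color to 25, so 160 + 1 = 161.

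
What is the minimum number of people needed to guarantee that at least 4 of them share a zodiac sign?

37

There are 12 zodiac signs acting as pigeonholes.
With 12 × 3 = 36 people we could place exactly 3 in each, with no class reaching 4.
One more forces some class to hold 4, so 36 + 1 = 37.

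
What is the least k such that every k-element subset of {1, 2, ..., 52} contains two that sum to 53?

Partition {1, …, 52} into 26 pairs: {1,52}, {2,51}, …, {26,27}.
Choosing 26 integers — say the integers 1 through 26 — takes one from each pair and avoids the property.
Choosing 27 forces two into the same pair by pigeonhole, and those sum to 53. So 27.

27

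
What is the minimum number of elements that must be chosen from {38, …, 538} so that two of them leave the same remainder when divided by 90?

Group the integers by remainder mod 90; there are 90 residue classes, each nonempty in this range.
Choosing one from each class (90 integers) avoids any shared remainder.
One more choice must repeat a class, so two differ by a multiple of 90. Hence 90 + 1 = 91.

91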